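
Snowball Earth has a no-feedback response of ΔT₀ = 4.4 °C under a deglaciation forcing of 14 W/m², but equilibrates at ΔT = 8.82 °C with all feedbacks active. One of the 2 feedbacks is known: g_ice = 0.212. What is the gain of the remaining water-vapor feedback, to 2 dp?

Amplification A = ΔT/ΔT₀ = 8.82/4.4 = 2.005.
Total gain g = 1 − 1/A = 1 − 1/2.005 = 0.5012.
The known gain is 0.212.
g_wv = 0.5012 − 0.212 = 0.29.

0.29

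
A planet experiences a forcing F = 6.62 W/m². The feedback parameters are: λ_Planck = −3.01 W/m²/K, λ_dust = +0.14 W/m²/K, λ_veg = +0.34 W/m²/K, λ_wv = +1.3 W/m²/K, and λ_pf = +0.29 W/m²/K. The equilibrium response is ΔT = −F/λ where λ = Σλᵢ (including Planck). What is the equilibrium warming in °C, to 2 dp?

7.04 °C

Net feedback parameter λ = (−3.01) + (+0.14) + (+0.34) + (+1.3) + (+0.29) = -0.94 W/m²/K.
ΔT = −F/λ = −6.62/(-0.94) = 7.04 °C.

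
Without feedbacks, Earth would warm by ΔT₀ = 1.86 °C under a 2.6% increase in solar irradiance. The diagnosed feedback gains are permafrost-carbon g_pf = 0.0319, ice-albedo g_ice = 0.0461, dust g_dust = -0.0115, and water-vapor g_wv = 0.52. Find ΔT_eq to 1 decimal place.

4.5 °C

Total gain g = 0.0319 + 0.0461 − 0.0115 + 0.52 = 0.5865.
Amplification A = 1/(1 − 0.5865) = 2.418.
ΔT = 1.86 × 2.418 = 4.5 °C.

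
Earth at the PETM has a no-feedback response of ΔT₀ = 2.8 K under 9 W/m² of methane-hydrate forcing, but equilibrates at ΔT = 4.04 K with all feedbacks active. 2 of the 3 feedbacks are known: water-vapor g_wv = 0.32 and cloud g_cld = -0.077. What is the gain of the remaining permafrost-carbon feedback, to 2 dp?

0.06

Amplification A = ΔT/ΔT₀ = 4.04/2.8 = 1.443.
Total gain g = 1 − 1/A = 1 − 1/1.443 = 0.307.
Known gains sum to 0.32 − 0.077 = 0.243.
g_pf = 0.307 − 0.243 = 0.06.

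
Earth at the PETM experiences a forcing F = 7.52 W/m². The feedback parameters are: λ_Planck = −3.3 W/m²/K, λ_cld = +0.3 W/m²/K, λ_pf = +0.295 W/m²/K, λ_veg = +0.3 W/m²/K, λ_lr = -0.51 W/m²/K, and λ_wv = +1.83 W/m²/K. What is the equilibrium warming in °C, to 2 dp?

Net feedback parameter λ = (−3.3) + (+0.3) + (+0.295) + (+0.3) + (-0.51) + (+1.83) = -1.085 W/m²/K.
ΔT = −F/λ = −7.52/(-1.085) = 6.93 °C.

6.93 °C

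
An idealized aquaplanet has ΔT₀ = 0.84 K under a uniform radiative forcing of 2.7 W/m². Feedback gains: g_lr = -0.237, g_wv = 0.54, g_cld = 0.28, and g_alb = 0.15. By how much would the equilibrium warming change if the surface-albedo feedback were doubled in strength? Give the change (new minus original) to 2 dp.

4.03 K

Original: g = 0.733, ΔT = 0.84/(1−0.733) = 3.1461 K.
With doubled surface-albedo: g' = 0.883, ΔT' = 0.84/(1−0.883) = 7.1795 K.
Change = 7.1795 − 3.1461 = 4.03 K.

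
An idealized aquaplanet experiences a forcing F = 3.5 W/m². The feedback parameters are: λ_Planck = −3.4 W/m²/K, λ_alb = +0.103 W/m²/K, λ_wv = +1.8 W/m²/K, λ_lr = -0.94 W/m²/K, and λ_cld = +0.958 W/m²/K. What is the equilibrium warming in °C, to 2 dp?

2.37 °C

Net feedback parameter λ = (−3.4) + (+0.103) + (+1.8) + (-0.94) + (+0.958) = -1.479 W/m²/K.
ΔT = −F/λ = −3.5/(-1.479) = 2.37 °C.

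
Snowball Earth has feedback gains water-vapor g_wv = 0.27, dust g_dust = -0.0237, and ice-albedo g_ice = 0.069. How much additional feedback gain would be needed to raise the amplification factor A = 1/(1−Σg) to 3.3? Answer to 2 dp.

Current total gain = 0.3153.
Target gain for A = 3.3: g* = 1 − 1/3.3 = 0.697.
Additional gain needed = 0.697 − 0.3153 = 0.38.

0.38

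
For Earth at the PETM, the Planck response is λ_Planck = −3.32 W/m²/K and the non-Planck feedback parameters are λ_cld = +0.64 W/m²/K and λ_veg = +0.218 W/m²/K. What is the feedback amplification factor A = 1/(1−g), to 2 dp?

Convert to gains: g_cld = 0.64/3.32 = 0.1928; g_veg = 0.218/3.32 = 0.06566.
Total gain g = 0.25846.
A = 1/(1 − 0.25846) = 1.35.

1.35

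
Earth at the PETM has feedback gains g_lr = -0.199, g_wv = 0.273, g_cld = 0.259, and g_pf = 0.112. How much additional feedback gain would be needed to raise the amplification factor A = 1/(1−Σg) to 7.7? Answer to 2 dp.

Current total gain = 0.445.
Target gain for A = 7.7: g* = 1 − 1/7.7 = 0.8701.
Additional gain needed = 0.8701 − 0.445 = 0.43.

0.43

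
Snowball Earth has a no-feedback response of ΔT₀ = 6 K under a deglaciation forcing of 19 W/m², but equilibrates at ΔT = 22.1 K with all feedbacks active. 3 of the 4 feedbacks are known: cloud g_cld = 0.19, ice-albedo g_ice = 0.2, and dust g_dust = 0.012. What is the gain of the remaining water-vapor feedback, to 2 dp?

Amplification A = ΔT/ΔT₀ = 22.1/6 = 3.683.
Total gain g = 1 − 1/A = 1 − 1/3.683 = 0.7285.
Known gains sum to 0.19 + 0.2 + 0.012 = 0.402.
g_wv = 0.7285 − 0.402 = 0.33.

0.33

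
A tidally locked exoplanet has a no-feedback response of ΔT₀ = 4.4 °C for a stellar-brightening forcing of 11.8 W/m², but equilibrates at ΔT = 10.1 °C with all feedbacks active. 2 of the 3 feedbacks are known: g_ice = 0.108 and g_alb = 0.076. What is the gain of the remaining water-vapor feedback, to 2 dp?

0.38

Amplification A = ΔT/ΔT₀ = 10.1/4.4 = 2.295.
Total gain g = 1 − 1/A = 1 − 1/2.295 = 0.5643.
Known gains sum to 0.108 + 0.076 = 0.184.
g_wv = 0.5643 − 0.184 = 0.38.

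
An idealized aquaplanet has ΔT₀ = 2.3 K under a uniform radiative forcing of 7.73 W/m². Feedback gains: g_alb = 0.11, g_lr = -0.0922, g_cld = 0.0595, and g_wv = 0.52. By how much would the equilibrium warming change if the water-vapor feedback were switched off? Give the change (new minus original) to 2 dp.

-3.22 K

Original: g = 0.5973, ΔT = 2.3/(1−0.5973) = 5.7114 K.
Without water-vapor: g' = 0.0773, ΔT' = 2.3/(1−0.0773) = 2.4927 K.
Change = 2.4927 − 5.7114 = -3.22 K.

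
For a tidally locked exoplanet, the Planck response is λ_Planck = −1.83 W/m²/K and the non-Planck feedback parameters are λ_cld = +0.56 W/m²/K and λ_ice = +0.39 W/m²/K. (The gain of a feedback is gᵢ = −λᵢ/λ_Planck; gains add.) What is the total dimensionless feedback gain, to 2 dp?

0.52

Convert to gains: g_cld = 0.56/1.83 = 0.306; g_ice = 0.39/1.83 = 0.2131.
Total gain g = 0.5191.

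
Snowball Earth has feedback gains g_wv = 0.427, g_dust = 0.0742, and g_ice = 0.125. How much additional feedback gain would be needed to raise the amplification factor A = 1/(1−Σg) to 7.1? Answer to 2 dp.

0.23

Current total gain = 0.6262.
Target gain for A = 7.1: g* = 1 − 1/7.1 = 0.8592.
Additional gain needed = 0.8592 − 0.6262 = 0.23.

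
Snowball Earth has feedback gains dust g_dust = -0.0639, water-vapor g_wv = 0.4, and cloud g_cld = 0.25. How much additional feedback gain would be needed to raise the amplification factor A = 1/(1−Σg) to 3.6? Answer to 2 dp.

Current total gain = 0.5861.
Target gain for A = 3.6: g* = 1 − 1/3.6 = 0.7222.
Additional gain needed = 0.7222 − 0.5861 = 0.14.

0.14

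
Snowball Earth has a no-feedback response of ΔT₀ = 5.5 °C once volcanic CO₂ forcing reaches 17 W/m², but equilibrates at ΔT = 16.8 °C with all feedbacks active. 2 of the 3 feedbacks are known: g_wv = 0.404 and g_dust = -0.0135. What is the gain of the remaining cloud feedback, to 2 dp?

0.28

Amplification A = ΔT/ΔT₀ = 16.8/5.5 = 3.055.
Total gain g = 1 − 1/A = 1 − 1/3.055 = 0.6727.
Known gains sum to 0.404 − 0.0135 = 0.3905.
g_cld = 0.6727 − 0.3905 = 0.28.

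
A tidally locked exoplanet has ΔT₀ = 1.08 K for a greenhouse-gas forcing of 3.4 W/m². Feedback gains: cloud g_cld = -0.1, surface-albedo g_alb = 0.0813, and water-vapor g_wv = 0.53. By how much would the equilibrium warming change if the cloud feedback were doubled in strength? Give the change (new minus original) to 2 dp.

Original: g = 0.5113, ΔT = 1.08/(1−0.5113) = 2.2099 K.
With doubled cloud: g' = 0.4113, ΔT' = 1.08/(1−0.4113) = 1.8346 K.
Change = 1.8346 − 2.2099 = -0.38 K.

-0.38 K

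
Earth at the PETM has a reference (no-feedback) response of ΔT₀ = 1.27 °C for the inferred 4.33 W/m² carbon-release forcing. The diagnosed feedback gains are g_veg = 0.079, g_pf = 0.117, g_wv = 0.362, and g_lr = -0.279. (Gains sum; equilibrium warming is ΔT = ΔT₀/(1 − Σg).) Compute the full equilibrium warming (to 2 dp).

1.76 °C

Total gain g = 0.079 + 0.117 + 0.362 − 0.279 = 0.279.
Amplification A = 1/(1 − 0.279) = 1.387.
ΔT = 1.27 × 1.387 = 1.76 °C.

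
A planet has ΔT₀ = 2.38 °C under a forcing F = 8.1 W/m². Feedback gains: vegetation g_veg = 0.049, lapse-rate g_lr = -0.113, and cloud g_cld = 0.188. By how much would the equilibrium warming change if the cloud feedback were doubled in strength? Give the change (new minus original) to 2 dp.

Original: g = 0.124, ΔT = 2.38/(1−0.124) = 2.7169 °C.
With doubled cloud: g' = 0.312, ΔT' = 2.38/(1−0.312) = 3.4593 °C.
Change = 3.4593 − 2.7169 = 0.74 °C.

0.74 °C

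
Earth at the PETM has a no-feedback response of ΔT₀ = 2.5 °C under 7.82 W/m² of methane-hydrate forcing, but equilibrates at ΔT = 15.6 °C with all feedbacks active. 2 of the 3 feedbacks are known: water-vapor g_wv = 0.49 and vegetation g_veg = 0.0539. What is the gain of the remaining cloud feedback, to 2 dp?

Amplification A = ΔT/ΔT₀ = 15.6/2.5 = 6.24.
Total gain g = 1 − 1/A = 1 − 1/6.24 = 0.8397.
Known gains sum to 0.49 + 0.0539 = 0.5439.
g_cld = 0.8397 − 0.5439 = 0.30.

0.30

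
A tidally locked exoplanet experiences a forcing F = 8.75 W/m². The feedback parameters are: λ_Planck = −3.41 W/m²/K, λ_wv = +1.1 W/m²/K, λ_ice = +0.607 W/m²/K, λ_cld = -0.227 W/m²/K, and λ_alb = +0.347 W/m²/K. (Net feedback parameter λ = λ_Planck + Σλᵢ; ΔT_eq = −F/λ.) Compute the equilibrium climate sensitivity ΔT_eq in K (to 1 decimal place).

Net feedback parameter λ = (−3.41) + (+1.1) + (+0.607) + (-0.227) + (+0.347) = -1.583 W/m²/K.
ΔT = −F/λ = −8.75/(-1.583) = 5.5 K.

5.5 K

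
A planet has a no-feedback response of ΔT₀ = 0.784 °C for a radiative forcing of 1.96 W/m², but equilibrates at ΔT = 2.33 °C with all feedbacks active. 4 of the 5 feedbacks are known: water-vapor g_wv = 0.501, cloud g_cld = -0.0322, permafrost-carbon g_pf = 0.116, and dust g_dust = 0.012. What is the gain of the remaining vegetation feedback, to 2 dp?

0.07

Amplification A = ΔT/ΔT₀ = 2.33/0.784 = 2.972.
Total gain g = 1 − 1/A = 1 − 1/2.972 = 0.6635.
Known gains sum to 0.501 − 0.0322 + 0.116 + 0.012 = 0.5968.
g_veg = 0.6635 − 0.5968 = 0.07.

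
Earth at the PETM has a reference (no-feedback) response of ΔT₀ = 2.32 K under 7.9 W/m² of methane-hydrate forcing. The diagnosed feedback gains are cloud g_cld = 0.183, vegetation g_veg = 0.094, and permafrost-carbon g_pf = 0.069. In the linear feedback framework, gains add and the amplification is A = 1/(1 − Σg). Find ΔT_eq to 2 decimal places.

3.55 K

Total gain g = 0.183 + 0.094 + 0.069 = 0.346.
Amplification A = 1/(1 − 0.346) = 1.529.
ΔT = 2.32 × 1.529 = 3.55 K.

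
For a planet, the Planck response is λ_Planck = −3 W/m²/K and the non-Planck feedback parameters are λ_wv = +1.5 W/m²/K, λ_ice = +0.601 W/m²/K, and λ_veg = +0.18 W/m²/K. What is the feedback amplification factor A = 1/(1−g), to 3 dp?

Convert to gains: g_wv = 1.5/3 = 0.5; g_ice = 0.601/3 = 0.2003; g_veg = 0.18/3 = 0.06.
Total gain g = 0.7603.
A = 1/(1 − 0.7603) = 4.172.

4.172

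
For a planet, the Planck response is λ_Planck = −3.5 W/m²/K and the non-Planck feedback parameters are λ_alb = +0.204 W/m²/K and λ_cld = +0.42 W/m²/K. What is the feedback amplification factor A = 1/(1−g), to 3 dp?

Convert to gains: g_alb = 0.204/3.5 = 0.05829; g_cld = 0.42/3.5 = 0.12.
Total gain g = 0.17829.
A = 1/(1 − 0.17829) = 1.217.

1.217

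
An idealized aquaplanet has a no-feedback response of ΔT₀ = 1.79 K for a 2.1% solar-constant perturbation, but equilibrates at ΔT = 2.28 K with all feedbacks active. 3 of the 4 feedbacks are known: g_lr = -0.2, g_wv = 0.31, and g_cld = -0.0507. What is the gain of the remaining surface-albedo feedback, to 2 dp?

0.16

Amplification A = ΔT/ΔT₀ = 2.28/1.79 = 1.274.
Total gain g = 1 − 1/A = 1 − 1/1.274 = 0.2151.
Known gains sum to -0.2 + 0.31 − 0.0507 = 0.0593.
g_alb = 0.2151 − 0.0593 = 0.16.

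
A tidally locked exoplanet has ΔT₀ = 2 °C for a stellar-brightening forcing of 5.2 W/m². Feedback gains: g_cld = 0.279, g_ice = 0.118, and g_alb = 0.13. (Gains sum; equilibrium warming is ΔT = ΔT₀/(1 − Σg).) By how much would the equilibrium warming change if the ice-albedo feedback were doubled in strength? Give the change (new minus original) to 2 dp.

1.41 °C

Original: g = 0.527, ΔT = 2/(1−0.527) = 4.2283 °C.
With doubled ice-albedo: g' = 0.645, ΔT' = 2/(1−0.645) = 5.6338 °C.
Change = 5.6338 − 4.2283 = 1.41 °C.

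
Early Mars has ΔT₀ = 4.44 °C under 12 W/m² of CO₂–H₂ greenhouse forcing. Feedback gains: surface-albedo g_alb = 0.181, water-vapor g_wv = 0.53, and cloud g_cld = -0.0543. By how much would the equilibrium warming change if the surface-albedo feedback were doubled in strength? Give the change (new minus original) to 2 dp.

14.42 °C

Original: g = 0.6567, ΔT = 4.44/(1−0.6567) = 12.9333 °C.
With doubled surface-albedo: g' = 0.8377, ΔT' = 4.44/(1−0.8377) = 27.3567 °C.
Change = 27.3567 − 12.9333 = 14.42 °C.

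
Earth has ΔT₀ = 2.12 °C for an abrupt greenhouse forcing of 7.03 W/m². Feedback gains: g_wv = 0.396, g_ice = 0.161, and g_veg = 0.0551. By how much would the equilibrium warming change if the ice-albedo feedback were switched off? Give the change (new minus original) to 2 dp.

Original: g = 0.6121, ΔT = 2.12/(1−0.6121) = 5.4653 °C.
Without ice-albedo: g' = 0.4511, ΔT' = 2.12/(1−0.4511) = 3.8623 °C.
Change = 3.8623 − 5.4653 = -1.60 °C.

-1.60 °C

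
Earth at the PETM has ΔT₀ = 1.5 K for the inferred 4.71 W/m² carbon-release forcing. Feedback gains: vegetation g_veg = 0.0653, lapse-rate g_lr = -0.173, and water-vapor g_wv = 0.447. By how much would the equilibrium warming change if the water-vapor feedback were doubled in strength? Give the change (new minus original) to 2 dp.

Original: g = 0.3393, ΔT = 1.5/(1−0.3393) = 2.2703 K.
With doubled water-vapor: g' = 0.7863, ΔT' = 1.5/(1−0.7863) = 7.0192 K.
Change = 7.0192 − 2.2703 = 4.75 K.

4.75 K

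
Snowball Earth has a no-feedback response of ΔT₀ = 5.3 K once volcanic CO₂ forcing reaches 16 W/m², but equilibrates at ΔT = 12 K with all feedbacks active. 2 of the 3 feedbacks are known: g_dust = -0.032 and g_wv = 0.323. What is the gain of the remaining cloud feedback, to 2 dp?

0.27

Amplification A = ΔT/ΔT₀ = 12/5.3 = 2.264.
Total gain g = 1 − 1/A = 1 − 1/2.264 = 0.5583.
Known gains sum to -0.032 + 0.323 = 0.291.
g_cld = 0.5583 − 0.291 = 0.27.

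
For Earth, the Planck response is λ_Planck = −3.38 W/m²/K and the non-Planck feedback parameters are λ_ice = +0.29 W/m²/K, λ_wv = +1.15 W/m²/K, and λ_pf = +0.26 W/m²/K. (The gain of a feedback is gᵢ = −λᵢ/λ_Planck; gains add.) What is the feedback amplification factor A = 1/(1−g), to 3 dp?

Convert to gains: g_ice = 0.29/3.38 = 0.0858; g_wv = 1.15/3.38 = 0.3402; g_pf = 0.26/3.38 = 0.07692.
Total gain g = 0.50292.
A = 1/(1 − 0.50292) = 2.012.

2.012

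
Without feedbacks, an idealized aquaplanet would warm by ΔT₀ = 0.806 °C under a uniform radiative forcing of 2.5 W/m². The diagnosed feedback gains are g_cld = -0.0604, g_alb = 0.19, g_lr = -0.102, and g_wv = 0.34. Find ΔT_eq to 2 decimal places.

1.27 °C

Total gain g = -0.0604 + 0.19 − 0.102 + 0.34 = 0.3676.
Amplification A = 1/(1 − 0.3676) = 1.581.
ΔT = 0.806 × 1.581 = 1.27 °C.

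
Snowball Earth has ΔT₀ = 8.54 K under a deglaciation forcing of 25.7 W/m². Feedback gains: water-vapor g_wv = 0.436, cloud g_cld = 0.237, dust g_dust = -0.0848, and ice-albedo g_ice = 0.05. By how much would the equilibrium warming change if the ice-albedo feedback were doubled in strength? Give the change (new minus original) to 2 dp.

3.79 K

Original: g = 0.6382, ΔT = 8.54/(1−0.6382) = 23.6042 K.
With doubled ice-albedo: g' = 0.6882, ΔT' = 8.54/(1−0.6882) = 27.3894 K.
Change = 27.3894 − 23.6042 = 3.79 K.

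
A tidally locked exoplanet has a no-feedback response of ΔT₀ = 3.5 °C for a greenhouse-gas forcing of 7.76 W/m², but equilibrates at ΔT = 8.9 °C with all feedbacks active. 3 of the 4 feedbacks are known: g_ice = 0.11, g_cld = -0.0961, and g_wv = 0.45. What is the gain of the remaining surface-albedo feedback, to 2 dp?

Amplification A = ΔT/ΔT₀ = 8.9/3.5 = 2.543.
Total gain g = 1 − 1/A = 1 − 1/2.543 = 0.6068.
Known gains sum to 0.11 − 0.0961 + 0.45 = 0.4639.
g_alb = 0.6068 − 0.4639 = 0.14.

0.14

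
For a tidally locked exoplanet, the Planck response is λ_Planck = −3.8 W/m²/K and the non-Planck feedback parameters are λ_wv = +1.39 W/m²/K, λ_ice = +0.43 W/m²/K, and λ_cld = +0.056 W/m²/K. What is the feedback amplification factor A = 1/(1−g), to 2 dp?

Convert to gains: g_wv = 1.39/3.8 = 0.3658; g_ice = 0.43/3.8 = 0.1132; g_cld = 0.056/3.8 = 0.01474.
Total gain g = 0.49374.
A = 1/(1 − 0.49374) = 1.98.

1.98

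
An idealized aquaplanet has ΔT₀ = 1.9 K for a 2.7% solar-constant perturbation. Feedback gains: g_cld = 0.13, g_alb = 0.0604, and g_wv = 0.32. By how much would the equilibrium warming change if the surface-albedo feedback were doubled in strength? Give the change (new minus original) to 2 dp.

Original: g = 0.5104, ΔT = 1.9/(1−0.5104) = 3.8807 K.
With doubled surface-albedo: g' = 0.5708, ΔT' = 1.9/(1−0.5708) = 4.4268 K.
Change = 4.4268 − 3.8807 = 0.55 K.

0.55 K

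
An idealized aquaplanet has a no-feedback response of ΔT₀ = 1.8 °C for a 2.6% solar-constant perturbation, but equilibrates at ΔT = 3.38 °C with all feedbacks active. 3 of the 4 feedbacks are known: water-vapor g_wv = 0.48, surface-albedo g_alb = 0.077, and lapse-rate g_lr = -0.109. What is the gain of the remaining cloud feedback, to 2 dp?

Amplification A = ΔT/ΔT₀ = 3.38/1.8 = 1.878.
Total gain g = 1 − 1/A = 1 − 1/1.878 = 0.4675.
Known gains sum to 0.48 + 0.077 − 0.109 = 0.448.
g_cld = 0.4675 − 0.448 = 0.02.

0.02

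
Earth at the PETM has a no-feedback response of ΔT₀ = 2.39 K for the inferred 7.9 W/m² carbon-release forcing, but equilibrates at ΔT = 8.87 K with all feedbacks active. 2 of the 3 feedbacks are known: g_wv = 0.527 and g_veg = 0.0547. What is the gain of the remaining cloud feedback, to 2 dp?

0.15

Amplification A = ΔT/ΔT₀ = 8.87/2.39 = 3.711.
Total gain g = 1 − 1/A = 1 − 1/3.711 = 0.7305.
Known gains sum to 0.527 + 0.0547 = 0.5817.
g_cld = 0.7305 − 0.5817 = 0.15.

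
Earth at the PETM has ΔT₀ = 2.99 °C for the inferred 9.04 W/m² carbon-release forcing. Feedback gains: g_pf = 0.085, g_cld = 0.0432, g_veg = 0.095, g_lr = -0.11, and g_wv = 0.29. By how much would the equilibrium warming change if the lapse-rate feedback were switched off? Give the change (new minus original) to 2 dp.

1.13 °C

Original: g = 0.4032, ΔT = 2.99/(1−0.4032) = 5.0101 °C.
Without lapse-rate: g' = 0.5132, ΔT' = 2.99/(1−0.5132) = 6.1422 °C.
Change = 6.1422 − 5.0101 = 1.13 °C.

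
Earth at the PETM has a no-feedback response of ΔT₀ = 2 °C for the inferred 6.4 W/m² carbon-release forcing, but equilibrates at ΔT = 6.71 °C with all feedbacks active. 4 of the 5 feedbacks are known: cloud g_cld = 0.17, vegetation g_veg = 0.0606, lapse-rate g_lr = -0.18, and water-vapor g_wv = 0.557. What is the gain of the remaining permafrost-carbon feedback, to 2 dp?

0.09

Amplification A = ΔT/ΔT₀ = 6.71/2 = 3.355.
Total gain g = 1 − 1/A = 1 − 1/3.355 = 0.7019.
Known gains sum to 0.17 + 0.0606 − 0.18 + 0.557 = 0.6076.
g_pf = 0.7019 − 0.6076 = 0.09.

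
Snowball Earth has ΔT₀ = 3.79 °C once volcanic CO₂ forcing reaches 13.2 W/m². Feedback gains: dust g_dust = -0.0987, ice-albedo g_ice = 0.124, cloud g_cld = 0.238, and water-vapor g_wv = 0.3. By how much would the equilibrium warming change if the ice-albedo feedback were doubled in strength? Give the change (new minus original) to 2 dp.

Original: g = 0.5633, ΔT = 3.79/(1−0.5633) = 8.6787 °C.
With doubled ice-albedo: g' = 0.6873, ΔT' = 3.79/(1−0.6873) = 12.1202 °C.
Change = 12.1202 − 8.6787 = 3.44 °C.

3.44 °C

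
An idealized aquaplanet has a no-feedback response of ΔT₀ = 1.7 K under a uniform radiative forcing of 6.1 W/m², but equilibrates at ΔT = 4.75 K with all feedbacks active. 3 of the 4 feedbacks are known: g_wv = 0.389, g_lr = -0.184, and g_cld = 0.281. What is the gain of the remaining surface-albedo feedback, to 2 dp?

Amplification A = ΔT/ΔT₀ = 4.75/1.7 = 2.794.
Total gain g = 1 − 1/A = 1 − 1/2.794 = 0.6421.
Known gains sum to 0.389 − 0.184 + 0.281 = 0.486.
g_alb = 0.6421 − 0.486 = 0.16.

0.16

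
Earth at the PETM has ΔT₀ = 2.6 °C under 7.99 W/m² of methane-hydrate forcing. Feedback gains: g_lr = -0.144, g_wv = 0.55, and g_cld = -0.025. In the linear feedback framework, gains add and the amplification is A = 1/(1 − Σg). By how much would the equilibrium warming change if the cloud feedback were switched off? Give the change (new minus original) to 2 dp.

0.18 °C

Original: g = 0.381, ΔT = 2.6/(1−0.381) = 4.2003 °C.
Without cloud: g' = 0.406, ΔT' = 2.6/(1−0.406) = 4.3771 °C.
Change = 4.3771 − 4.2003 = 0.18 °C.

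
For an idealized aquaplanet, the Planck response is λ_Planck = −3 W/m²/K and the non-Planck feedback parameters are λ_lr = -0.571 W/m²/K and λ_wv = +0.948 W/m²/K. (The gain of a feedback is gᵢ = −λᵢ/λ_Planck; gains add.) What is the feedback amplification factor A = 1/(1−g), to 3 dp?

1.144

Convert to gains: g_lr = -0.571/3 = -0.1903; g_wv = 0.948/3 = 0.316.
Total gain g = 0.1257.
A = 1/(1 − 0.1257) = 1.144.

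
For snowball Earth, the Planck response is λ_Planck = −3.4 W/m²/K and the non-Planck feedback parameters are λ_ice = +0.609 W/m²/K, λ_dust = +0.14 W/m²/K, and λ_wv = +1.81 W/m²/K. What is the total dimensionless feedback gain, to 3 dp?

Convert to gains: g_ice = 0.609/3.4 = 0.1791; g_dust = 0.14/3.4 = 0.04118; g_wv = 1.81/3.4 = 0.5324.
Total gain g = 0.75268.

0.753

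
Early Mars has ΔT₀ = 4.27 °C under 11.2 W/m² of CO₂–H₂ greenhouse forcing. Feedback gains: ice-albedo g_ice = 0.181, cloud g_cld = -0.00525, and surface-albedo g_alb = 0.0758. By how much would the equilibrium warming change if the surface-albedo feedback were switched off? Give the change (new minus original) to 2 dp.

-0.52 °C

Original: g = 0.25155, ΔT = 4.27/(1−0.25155) = 5.7051 °C.
Without surface-albedo: g' = 0.17575, ΔT' = 4.27/(1−0.17575) = 5.1805 °C.
Change = 5.1805 − 5.7051 = -0.52 °C.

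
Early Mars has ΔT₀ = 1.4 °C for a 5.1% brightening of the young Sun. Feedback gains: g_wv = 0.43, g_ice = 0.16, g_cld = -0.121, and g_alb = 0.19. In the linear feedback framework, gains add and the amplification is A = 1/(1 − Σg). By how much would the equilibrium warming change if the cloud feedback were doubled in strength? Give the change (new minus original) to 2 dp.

-1.08 °C

Original: g = 0.659, ΔT = 1.4/(1−0.659) = 4.1056 °C.
With doubled cloud: g' = 0.538, ΔT' = 1.4/(1−0.538) = 3.0303 °C.
Change = 3.0303 − 4.1056 = -1.08 °C.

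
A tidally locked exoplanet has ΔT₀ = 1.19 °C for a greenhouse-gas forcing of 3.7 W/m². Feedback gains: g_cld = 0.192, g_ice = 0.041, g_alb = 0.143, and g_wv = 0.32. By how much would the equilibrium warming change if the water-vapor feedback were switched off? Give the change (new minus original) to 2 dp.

-2.01 °C

Original: g = 0.696, ΔT = 1.19/(1−0.696) = 3.9145 °C.
Without water-vapor: g' = 0.376, ΔT' = 1.19/(1−0.376) = 1.9071 °C.
Change = 1.9071 − 3.9145 = -2.01 °C.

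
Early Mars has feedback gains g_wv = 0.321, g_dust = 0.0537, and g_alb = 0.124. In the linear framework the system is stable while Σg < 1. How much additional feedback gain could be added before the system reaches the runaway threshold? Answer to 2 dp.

0.50

Current total gain = 0.321 + 0.0537 + 0.124 = 0.4987.
Margin to runaway = 1 − 0.4987 = 0.50.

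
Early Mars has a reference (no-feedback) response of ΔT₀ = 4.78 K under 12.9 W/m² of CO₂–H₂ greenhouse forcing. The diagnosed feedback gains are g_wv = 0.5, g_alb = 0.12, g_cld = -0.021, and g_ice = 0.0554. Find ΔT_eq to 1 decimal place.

Total gain g = 0.5 + 0.12 − 0.021 + 0.0554 = 0.6544.
Amplification A = 1/(1 − 0.6544) = 2.894.
ΔT = 4.78 × 2.894 = 13.8 K.

13.8 K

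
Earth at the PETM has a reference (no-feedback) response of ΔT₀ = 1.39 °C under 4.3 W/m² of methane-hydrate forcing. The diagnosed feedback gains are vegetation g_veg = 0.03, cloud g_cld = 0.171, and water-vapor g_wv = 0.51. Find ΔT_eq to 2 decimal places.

4.81 °C

Total gain g = 0.03 + 0.171 + 0.51 = 0.711.
Amplification A = 1/(1 − 0.711) = 3.46.
ΔT = 1.39 × 3.46 = 4.81 °C.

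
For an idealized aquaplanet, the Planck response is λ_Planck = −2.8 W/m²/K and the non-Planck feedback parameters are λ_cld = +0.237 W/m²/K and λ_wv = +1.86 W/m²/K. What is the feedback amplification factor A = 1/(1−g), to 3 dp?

Convert to gains: g_cld = 0.237/2.8 = 0.08464; g_wv = 1.86/2.8 = 0.6643.
Total gain g = 0.74894.
A = 1/(1 − 0.74894) = 3.983.

3.983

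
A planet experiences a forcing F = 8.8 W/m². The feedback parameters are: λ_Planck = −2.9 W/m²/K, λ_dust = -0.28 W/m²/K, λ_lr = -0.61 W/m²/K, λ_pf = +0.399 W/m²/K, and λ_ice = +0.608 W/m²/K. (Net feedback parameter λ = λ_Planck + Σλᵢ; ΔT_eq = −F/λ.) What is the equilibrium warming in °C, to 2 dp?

Net feedback parameter λ = (−2.9) + (-0.28) + (-0.61) + (+0.399) + (+0.608) = -2.783 W/m²/K.
ΔT = −F/λ = −8.8/(-2.783) = 3.16 °C.

3.16 °C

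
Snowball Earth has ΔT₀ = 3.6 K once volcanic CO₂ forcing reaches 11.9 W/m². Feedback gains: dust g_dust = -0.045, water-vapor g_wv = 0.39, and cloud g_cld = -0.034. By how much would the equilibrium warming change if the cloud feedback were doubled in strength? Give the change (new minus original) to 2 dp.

-0.25 K

Original: g = 0.311, ΔT = 3.6/(1−0.311) = 5.2250 K.
With doubled cloud: g' = 0.277, ΔT' = 3.6/(1−0.277) = 4.9793 K.
Change = 4.9793 − 5.2250 = -0.25 K.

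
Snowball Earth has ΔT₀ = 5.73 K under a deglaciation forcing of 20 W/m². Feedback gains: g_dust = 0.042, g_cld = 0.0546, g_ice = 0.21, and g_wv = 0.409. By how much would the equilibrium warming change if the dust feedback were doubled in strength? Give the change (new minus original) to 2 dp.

Original: g = 0.7156, ΔT = 5.73/(1−0.7156) = 20.1477 K.
With doubled dust: g' = 0.7576, ΔT' = 5.73/(1−0.7576) = 23.6386 K.
Change = 23.6386 − 20.1477 = 3.49 K.

3.49 K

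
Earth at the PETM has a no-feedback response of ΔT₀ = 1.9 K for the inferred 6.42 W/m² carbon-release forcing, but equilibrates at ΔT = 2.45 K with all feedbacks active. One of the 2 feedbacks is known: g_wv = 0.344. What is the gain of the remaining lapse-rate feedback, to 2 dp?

-0.12

Amplification A = ΔT/ΔT₀ = 2.45/1.9 = 1.289.
Total gain g = 1 − 1/A = 1 − 1/1.289 = 0.2242.
The known gain is 0.344.
g_lr = 0.2242 − 0.344 = -0.12.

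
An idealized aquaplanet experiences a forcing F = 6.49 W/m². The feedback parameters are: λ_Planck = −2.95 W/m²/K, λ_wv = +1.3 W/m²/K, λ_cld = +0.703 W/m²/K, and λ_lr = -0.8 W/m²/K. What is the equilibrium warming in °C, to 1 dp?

Net feedback parameter λ = (−2.95) + (+1.3) + (+0.703) + (-0.8) = -1.747 W/m²/K.
ΔT = −F/λ = −6.49/(-1.747) = 3.7 °C.

3.7 °C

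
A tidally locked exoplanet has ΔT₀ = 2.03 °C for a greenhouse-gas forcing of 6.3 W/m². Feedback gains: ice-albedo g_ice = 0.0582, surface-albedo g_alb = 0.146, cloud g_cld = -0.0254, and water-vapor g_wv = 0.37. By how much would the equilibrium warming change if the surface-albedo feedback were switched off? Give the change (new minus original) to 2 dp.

-1.10 °C

Original: g = 0.5488, ΔT = 2.03/(1−0.5488) = 4.4991 °C.
Without surface-albedo: g' = 0.4028, ΔT' = 2.03/(1−0.4028) = 3.3992 °C.
Change = 3.3992 − 4.4991 = -1.10 °C.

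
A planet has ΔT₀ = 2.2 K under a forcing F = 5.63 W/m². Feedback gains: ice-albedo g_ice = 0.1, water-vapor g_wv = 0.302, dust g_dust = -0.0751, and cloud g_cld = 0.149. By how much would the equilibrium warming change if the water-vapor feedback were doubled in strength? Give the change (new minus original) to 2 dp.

Original: g = 0.4759, ΔT = 2.2/(1−0.4759) = 4.1977 K.
With doubled water-vapor: g' = 0.7779, ΔT' = 2.2/(1−0.7779) = 9.9054 K.
Change = 9.9054 − 4.1977 = 5.71 K.

5.71 K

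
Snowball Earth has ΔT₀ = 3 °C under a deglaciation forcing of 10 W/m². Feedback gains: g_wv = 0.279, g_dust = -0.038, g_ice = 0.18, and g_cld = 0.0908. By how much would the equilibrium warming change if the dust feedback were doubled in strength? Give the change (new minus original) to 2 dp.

-0.44 °C

Original: g = 0.5118, ΔT = 3/(1−0.5118) = 6.1450 °C.
With doubled dust: g' = 0.4738, ΔT' = 3/(1−0.4738) = 5.7013 °C.
Change = 5.7013 − 6.1450 = -0.44 °C.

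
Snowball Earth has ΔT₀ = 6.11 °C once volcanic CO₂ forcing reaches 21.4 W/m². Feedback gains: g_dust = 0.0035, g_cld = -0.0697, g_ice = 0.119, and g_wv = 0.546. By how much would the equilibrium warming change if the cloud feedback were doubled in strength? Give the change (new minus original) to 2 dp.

Original: g = 0.5988, ΔT = 6.11/(1−0.5988) = 15.2293 °C.
With doubled cloud: g' = 0.5291, ΔT' = 6.11/(1−0.5291) = 12.9752 °C.
Change = 12.9752 − 15.2293 = -2.25 °C.

-2.25 °C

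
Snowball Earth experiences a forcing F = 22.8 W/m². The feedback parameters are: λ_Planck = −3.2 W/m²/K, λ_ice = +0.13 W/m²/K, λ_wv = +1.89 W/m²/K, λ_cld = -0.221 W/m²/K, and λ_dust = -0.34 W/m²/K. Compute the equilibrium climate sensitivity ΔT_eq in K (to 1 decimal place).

13.1 K

Net feedback parameter λ = (−3.2) + (+0.13) + (+1.89) + (-0.221) + (-0.34) = -1.741 W/m²/K.
ΔT = −F/λ = −22.8/(-1.741) = 13.1 K.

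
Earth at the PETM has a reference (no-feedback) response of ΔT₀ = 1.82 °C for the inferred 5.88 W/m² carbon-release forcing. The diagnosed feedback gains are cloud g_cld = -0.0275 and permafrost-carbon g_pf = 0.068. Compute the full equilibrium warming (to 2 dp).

1.90 °C

Total gain g = -0.0275 + 0.068 = 0.0405.
Amplification A = 1/(1 − 0.0405) = 1.042.
ΔT = 1.82 × 1.042 = 1.90 °C.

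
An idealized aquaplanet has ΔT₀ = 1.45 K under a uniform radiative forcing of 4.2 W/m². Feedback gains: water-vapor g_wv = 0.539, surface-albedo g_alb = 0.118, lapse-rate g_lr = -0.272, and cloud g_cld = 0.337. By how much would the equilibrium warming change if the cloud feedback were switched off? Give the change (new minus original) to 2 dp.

-2.86 K

Original: g = 0.722, ΔT = 1.45/(1−0.722) = 5.2158 K.
Without cloud: g' = 0.385, ΔT' = 1.45/(1−0.385) = 2.3577 K.
Change = 2.3577 − 5.2158 = -2.86 K.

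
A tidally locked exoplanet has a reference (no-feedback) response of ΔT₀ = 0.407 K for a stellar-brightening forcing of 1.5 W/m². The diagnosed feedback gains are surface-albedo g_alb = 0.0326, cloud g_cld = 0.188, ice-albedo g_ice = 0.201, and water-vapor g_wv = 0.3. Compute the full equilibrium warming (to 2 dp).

Total gain g = 0.0326 + 0.188 + 0.201 + 0.3 = 0.7216.
Amplification A = 1/(1 − 0.7216) = 3.592.
ΔT = 0.407 × 3.592 = 1.46 K.

1.46 K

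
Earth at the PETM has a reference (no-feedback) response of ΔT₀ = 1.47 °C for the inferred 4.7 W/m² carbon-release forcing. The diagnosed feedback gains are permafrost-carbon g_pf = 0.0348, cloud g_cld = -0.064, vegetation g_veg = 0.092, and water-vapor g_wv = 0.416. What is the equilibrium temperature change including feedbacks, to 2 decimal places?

Total gain g = 0.0348 − 0.064 + 0.092 + 0.416 = 0.4788.
Amplification A = 1/(1 − 0.4788) = 1.919.
ΔT = 1.47 × 1.919 = 2.82 °C.

2.82 °C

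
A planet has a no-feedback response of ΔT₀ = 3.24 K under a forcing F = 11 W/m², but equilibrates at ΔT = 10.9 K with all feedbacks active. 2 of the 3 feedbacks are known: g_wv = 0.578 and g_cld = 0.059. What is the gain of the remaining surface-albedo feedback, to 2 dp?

Amplification A = ΔT/ΔT₀ = 10.9/3.24 = 3.364.
Total gain g = 1 − 1/A = 1 − 1/3.364 = 0.7027.
Known gains sum to 0.578 + 0.059 = 0.637.
g_alb = 0.7027 − 0.637 = 0.07.

0.07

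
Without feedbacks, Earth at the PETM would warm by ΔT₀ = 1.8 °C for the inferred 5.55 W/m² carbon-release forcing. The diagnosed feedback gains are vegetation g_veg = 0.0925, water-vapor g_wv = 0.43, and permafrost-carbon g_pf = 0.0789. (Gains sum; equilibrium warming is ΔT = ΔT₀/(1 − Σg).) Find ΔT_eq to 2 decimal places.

Total gain g = 0.0925 + 0.43 + 0.0789 = 0.6014.
Amplification A = 1/(1 − 0.6014) = 2.509.
ΔT = 1.8 × 2.509 = 4.52 °C.

4.52 °C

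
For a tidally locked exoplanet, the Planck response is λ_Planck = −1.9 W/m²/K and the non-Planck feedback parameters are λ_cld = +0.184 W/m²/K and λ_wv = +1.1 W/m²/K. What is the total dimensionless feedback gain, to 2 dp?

0.68

Convert to gains: g_cld = 0.184/1.9 = 0.09684; g_wv = 1.1/1.9 = 0.5789.
Total gain g = 0.67574.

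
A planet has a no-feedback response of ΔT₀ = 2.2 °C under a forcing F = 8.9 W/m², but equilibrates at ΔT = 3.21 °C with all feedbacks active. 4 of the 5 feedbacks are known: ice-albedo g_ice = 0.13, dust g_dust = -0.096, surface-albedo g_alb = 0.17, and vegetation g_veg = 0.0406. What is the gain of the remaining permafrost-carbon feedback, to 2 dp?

Amplification A = ΔT/ΔT₀ = 3.21/2.2 = 1.459.
Total gain g = 1 − 1/A = 1 − 1/1.459 = 0.3146.
Known gains sum to 0.13 − 0.096 + 0.17 + 0.0406 = 0.2446.
g_pf = 0.3146 − 0.2446 = 0.07.

0.07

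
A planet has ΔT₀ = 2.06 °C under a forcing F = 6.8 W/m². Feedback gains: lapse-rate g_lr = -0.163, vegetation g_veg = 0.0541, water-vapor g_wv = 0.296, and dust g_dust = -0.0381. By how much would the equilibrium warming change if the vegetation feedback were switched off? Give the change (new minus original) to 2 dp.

Original: g = 0.149, ΔT = 2.06/(1−0.149) = 2.4207 °C.
Without vegetation: g' = 0.0949, ΔT' = 2.06/(1−0.0949) = 2.2760 °C.
Change = 2.2760 − 2.4207 = -0.14 °C.

-0.14 °C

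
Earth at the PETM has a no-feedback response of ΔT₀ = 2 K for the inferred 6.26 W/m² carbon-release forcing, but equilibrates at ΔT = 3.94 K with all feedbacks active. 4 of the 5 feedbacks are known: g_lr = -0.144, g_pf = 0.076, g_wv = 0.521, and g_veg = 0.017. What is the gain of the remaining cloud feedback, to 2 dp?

0.02

Amplification A = ΔT/ΔT₀ = 3.94/2 = 1.97.
Total gain g = 1 − 1/A = 1 − 1/1.97 = 0.4924.
Known gains sum to -0.144 + 0.076 + 0.521 + 0.017 = 0.47.
g_cld = 0.4924 − 0.47 = 0.02.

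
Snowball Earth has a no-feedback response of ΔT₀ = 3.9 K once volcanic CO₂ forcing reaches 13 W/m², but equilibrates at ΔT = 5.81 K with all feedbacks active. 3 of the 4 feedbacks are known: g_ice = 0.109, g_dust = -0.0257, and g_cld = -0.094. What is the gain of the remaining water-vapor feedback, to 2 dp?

0.34

Amplification A = ΔT/ΔT₀ = 5.81/3.9 = 1.49.
Total gain g = 1 − 1/A = 1 − 1/1.49 = 0.3289.
Known gains sum to 0.109 − 0.0257 − 0.094 = -0.0107.
g_wv = 0.3289 + 0.0107 = 0.34.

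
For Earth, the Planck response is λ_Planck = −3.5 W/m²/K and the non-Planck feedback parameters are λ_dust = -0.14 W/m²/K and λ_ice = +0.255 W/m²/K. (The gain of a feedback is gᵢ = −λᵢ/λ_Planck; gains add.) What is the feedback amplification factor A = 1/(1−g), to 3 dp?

Convert to gains: g_dust = -0.14/3.5 = -0.04; g_ice = 0.255/3.5 = 0.07286.
Total gain g = 0.03286.
A = 1/(1 − 0.03286) = 1.034.

1.034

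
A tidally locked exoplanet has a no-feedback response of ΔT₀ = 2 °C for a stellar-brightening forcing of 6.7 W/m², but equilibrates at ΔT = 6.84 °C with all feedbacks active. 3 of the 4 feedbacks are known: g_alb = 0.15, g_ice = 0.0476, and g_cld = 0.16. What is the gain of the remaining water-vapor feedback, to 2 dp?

Amplification A = ΔT/ΔT₀ = 6.84/2 = 3.42.
Total gain g = 1 − 1/A = 1 − 1/3.42 = 0.7076.
Known gains sum to 0.15 + 0.0476 + 0.16 = 0.3576.
g_wv = 0.7076 − 0.3576 = 0.35.

0.35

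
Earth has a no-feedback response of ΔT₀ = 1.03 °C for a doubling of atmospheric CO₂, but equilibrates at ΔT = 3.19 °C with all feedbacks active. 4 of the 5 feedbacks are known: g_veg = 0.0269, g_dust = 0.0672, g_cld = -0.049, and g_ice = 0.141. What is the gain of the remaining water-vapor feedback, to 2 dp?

Amplification A = ΔT/ΔT₀ = 3.19/1.03 = 3.097.
Total gain g = 1 − 1/A = 1 − 1/3.097 = 0.6771.
Known gains sum to 0.0269 + 0.0672 − 0.049 + 0.141 = 0.1861.
g_wv = 0.6771 − 0.1861 = 0.49.

0.49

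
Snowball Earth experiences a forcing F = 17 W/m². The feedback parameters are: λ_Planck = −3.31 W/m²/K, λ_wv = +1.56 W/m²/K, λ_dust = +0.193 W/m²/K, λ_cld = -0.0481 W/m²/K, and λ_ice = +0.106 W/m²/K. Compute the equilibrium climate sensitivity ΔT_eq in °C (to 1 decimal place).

Net feedback parameter λ = (−3.31) + (+1.56) + (+0.193) + (-0.0481) + (+0.106) = -1.4991 W/m²/K.
ΔT = −F/λ = −17/(-1.4991) = 11.3 °C.

11.3 °C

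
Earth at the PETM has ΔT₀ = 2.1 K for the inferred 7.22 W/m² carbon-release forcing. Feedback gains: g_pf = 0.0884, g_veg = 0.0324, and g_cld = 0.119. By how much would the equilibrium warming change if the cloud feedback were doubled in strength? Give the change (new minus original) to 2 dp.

0.51 K

Original: g = 0.2398, ΔT = 2.1/(1−0.2398) = 2.7624 K.
With doubled cloud: g' = 0.3588, ΔT' = 2.1/(1−0.3588) = 3.2751 K.
Change = 3.2751 − 2.7624 = 0.51 K.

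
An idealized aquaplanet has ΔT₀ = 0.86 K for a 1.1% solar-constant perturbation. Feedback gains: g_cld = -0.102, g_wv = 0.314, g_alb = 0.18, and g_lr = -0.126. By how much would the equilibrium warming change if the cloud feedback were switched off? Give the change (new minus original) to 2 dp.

Original: g = 0.266, ΔT = 0.86/(1−0.266) = 1.1717 K.
Without cloud: g' = 0.368, ΔT' = 0.86/(1−0.368) = 1.3608 K.
Change = 1.3608 − 1.1717 = 0.19 K.

0.19 K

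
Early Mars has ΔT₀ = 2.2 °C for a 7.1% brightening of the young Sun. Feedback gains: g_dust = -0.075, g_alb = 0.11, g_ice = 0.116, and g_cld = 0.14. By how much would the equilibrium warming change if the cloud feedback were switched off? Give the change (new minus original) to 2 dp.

-0.51 °C

Original: g = 0.291, ΔT = 2.2/(1−0.291) = 3.1030 °C.
Without cloud: g' = 0.151, ΔT' = 2.2/(1−0.151) = 2.5913 °C.
Change = 2.5913 − 3.1030 = -0.51 °C.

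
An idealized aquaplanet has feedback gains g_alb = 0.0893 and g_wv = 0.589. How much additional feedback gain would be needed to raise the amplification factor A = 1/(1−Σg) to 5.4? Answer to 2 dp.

0.14

Current total gain = 0.6783.
Target gain for A = 5.4: g* = 1 − 1/5.4 = 0.8148.
Additional gain needed = 0.8148 − 0.6783 = 0.14.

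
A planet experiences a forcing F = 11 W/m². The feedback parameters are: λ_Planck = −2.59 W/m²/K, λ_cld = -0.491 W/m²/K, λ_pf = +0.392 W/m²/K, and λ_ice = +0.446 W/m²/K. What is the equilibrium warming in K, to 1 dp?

Net feedback parameter λ = (−2.59) + (-0.491) + (+0.392) + (+0.446) = -2.243 W/m²/K.
ΔT = −F/λ = −11/(-2.243) = 4.9 K.

4.9 K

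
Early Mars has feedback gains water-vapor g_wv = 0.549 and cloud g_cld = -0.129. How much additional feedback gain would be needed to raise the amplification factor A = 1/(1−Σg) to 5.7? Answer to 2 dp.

0.40

Current total gain = 0.42.
Target gain for A = 5.7: g* = 1 − 1/5.7 = 0.8246.
Additional gain needed = 0.8246 − 0.42 = 0.40.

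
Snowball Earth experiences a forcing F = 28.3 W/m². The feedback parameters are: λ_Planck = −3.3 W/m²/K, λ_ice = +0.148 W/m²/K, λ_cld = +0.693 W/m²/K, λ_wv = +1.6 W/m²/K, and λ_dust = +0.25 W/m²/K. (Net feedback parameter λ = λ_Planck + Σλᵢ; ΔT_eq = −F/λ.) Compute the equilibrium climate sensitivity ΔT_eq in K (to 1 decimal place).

46.5 K

Net feedback parameter λ = (−3.3) + (+0.148) + (+0.693) + (+1.6) + (+0.25) = -0.609 W/m²/K.
ΔT = −F/λ = −28.3/(-0.609) = 46.5 K.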